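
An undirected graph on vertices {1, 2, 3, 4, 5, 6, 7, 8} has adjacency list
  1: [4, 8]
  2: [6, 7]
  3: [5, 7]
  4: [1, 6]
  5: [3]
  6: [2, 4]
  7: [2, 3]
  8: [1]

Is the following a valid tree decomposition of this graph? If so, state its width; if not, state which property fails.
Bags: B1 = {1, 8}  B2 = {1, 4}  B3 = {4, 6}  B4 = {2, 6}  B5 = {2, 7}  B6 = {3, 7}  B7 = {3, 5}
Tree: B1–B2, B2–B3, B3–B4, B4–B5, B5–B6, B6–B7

Every vertex of G appears in some bag (union = {1, 2, 3, 4, 5, 6, 7, 8}); every edge is covered by a bag; and for each vertex v the set of bags containing v is connected in the bag tree. The decomposition is therefore valid. The largest bag has 2 vertices, so the width is 1.

Yes; width 1.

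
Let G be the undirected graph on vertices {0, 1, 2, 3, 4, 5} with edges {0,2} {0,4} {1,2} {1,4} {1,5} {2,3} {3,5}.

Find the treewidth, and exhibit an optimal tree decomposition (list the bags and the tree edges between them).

Treewidth 2.
One optimal decomposition is:
Bags: B1 = {0, 1, 4}  B2 = {0, 1, 2}  B3 = {1, 2, 5}  B4 = {2, 3, 5}
Tree: B1–B2, B2–B3, B3–B4

Each bag holds 3 vertices, so the decomposition has width 2, which upper-bounds the treewidth. The edges 4–0–2–1–4 form a cycle, so G is not a tree and its treewidth is at least 2. The upper and lower bounds meet at 2, so that is the treewidth.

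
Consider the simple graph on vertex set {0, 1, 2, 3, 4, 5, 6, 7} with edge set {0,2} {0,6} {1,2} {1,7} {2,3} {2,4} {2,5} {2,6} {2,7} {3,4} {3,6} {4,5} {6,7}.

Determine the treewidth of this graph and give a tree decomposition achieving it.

Every bag has size at most 3, so the width is 3 − 1 = 2 and tw(G) ≤ 2. Conversely, {1, 2, 7} is a clique of size 3, and the vertices of any clique must share a bag in every tree decomposition; so some bag has ≥ 3 vertices and tw(G) ≥ 2. Hence tw(G) = 2 exactly.

Treewidth 2.
One such decomposition:
Bags: B1 = {2, 3, 6}  B2 = {0, 2, 6}  B3 = {2, 6, 7}  B4 = {2, 3, 4}  B5 = {2, 4, 5}  B6 = {1, 2, 7}
Tree: B1–B2, B1–B3, B1–B4, B4–B5, B3–B6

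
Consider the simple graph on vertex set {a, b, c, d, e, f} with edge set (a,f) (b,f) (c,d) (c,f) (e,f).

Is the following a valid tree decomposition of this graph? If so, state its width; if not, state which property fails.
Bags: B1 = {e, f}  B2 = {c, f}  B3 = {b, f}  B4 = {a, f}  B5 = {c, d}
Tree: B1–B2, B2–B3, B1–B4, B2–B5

Yes; width 1.

Checking the three conditions: (i) the bags cover all of {a, b, c, d, e, f}; (ii) for each edge, some bag contains both endpoints; (iii) the bags containing any fixed vertex form a subtree. All hold, so the decomposition is valid with width 2 − 1 = 1.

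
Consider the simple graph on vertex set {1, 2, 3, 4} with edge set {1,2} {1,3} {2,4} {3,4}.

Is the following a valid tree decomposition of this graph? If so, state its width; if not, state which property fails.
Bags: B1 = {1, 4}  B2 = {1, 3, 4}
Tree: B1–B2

A tree decomposition must satisfy three properties: every vertex lies in some bag; for every edge, both endpoints lie together in some bag; and for every vertex, the bags containing it form a connected subtree. Here vertex 2 appears in no bag, so the decomposition is invalid.

No — vertex 2 appears in no bag.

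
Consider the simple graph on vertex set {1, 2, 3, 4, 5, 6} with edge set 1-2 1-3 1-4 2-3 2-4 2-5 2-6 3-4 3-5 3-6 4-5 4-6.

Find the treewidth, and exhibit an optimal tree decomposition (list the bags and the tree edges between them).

The largest bag has 4 vertices, giving width 3; this decomposition certifies tw(G) ≤ 3. On the other hand G contains the 4-clique {1, 2, 3, 4}. A clique must lie in a single bag of any decomposition, so no decomposition can have width below 3. Therefore the treewidth is 3.

Treewidth 3.
One such decomposition:
Bags: B1 = {2, 3, 4, 5}  B2 = {2, 3, 4, 6}  B3 = {1, 2, 3, 4}
Tree: B1–B2, B2–B3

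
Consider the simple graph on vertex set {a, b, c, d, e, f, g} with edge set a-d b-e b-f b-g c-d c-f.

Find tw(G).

1

A width-1 tree decomposition is:
Bags: B1 = {c, f}  B2 = {b, f}  B3 = {c, d}  B4 = {b, e}  B5 = {a, d}  B6 = {b, g}
Tree: B1–B2, B1–B3, B2–B4, B3–B5, B2–B6
The largest bag has 2 vertices, giving width 1; this decomposition certifies tw(G) ≤ 1. G has an edge, so its treewidth is at least 1. The upper and lower bounds meet at 1, so that is the treewidth.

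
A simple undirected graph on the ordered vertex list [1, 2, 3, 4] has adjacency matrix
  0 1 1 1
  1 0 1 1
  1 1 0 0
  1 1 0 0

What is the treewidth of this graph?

A width-2 tree decomposition is:
Bags: B1 = {1, 2, 3}  B2 = {1, 2, 4}
Tree: B1–B2
Every bag has size at most 3, so the width is 3 − 1 = 2 and tw(G) ≤ 2. Conversely, {1, 2, 3} is a clique of size 3, and the vertices of any clique must share a bag in every tree decomposition; so some bag has ≥ 3 vertices and tw(G) ≥ 2. Combining the bounds, tw(G) = 2.

2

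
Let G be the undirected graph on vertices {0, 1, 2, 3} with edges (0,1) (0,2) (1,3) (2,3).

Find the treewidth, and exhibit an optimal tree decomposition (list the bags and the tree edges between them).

The largest bag has 3 vertices, giving width 2; this decomposition certifies tw(G) ≤ 2. Since 0–1–3–2–0 is a cycle in G, G is not acyclic. Forests are exactly the graphs of treewidth ≤ 1, so tw(G) ≥ 2. The upper and lower bounds meet at 2, so that is the treewidth.

Treewidth 2.
One such decomposition:
Bags: B1 = {0, 1, 3}  B2 = {0, 2, 3}
Tree: B1–B2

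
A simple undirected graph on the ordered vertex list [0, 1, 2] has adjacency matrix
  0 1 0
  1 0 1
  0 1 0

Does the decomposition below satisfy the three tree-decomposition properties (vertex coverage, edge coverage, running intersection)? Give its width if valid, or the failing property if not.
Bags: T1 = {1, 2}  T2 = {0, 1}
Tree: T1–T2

Checking the three conditions: (i) the bags cover all of {0, 1, 2}; (ii) for each edge, some bag contains both endpoints; (iii) the bags containing any fixed vertex form a subtree. All hold, so the decomposition is valid with width 2 − 1 = 1.

Yes; width 1.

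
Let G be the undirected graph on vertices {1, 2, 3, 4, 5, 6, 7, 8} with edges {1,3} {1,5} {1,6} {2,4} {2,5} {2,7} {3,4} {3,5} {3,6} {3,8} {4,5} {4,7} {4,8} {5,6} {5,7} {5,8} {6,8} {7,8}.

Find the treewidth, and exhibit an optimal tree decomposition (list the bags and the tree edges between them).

The largest bag has 4 vertices, giving width 3; this decomposition certifies tw(G) ≤ 3. On the other hand G contains the 4-clique {2, 4, 5, 7}. A clique must lie in a single bag of any decomposition, so no decomposition can have width below 3. Hence tw(G) = 3 exactly.

Treewidth 3.
One such decomposition:
Bags: B1 = {4, 5, 7, 8}  B2 = {3, 4, 5, 8}  B3 = {2, 4, 5, 7}  B4 = {3, 5, 6, 8}  B5 = {1, 3, 5, 6}
Tree: B1–B2, B1–B3, B2–B4, B4–B5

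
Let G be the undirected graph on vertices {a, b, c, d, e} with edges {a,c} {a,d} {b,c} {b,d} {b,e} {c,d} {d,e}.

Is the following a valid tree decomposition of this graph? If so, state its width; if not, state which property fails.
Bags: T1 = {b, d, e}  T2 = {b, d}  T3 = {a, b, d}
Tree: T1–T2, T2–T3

A tree decomposition must satisfy three properties: every vertex lies in some bag; for every edge, both endpoints lie together in some bag; and for every vertex, the bags containing it form a connected subtree. Here vertex c appears in no bag, so the decomposition is invalid.

No — vertex c appears in no bag.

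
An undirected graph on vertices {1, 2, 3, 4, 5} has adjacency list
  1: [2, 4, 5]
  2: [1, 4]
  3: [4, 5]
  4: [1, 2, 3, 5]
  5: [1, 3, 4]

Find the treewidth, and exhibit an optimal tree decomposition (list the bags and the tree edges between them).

Treewidth 2.
Bags: B1 = {3, 4, 5}  B2 = {1, 4, 5}  B3 = {1, 2, 4}
Tree: B1–B2, B2–B3

The largest bag has 3 vertices, giving width 2; this decomposition certifies tw(G) ≤ 2. Conversely, {1, 2, 4} is a clique of size 3, and the vertices of any clique must share a bag in every tree decomposition; so some bag has ≥ 3 vertices and tw(G) ≥ 2. Hence tw(G) = 2 exactly.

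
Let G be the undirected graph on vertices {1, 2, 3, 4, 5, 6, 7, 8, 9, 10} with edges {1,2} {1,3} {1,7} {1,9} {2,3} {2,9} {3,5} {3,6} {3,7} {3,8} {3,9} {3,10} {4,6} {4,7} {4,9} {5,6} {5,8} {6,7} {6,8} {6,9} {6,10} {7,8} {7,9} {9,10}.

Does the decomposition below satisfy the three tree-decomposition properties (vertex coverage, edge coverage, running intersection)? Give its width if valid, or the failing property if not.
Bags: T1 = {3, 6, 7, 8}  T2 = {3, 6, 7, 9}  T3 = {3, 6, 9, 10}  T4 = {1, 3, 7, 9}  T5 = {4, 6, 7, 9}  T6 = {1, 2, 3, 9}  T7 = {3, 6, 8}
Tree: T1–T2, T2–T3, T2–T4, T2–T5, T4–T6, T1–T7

A tree decomposition must satisfy three properties: every vertex lies in some bag; for every edge, both endpoints lie together in some bag; and for every vertex, the bags containing it form a connected subtree. Here vertex 5 appears in no bag, so the decomposition is invalid.

No — vertex 5 appears in no bag.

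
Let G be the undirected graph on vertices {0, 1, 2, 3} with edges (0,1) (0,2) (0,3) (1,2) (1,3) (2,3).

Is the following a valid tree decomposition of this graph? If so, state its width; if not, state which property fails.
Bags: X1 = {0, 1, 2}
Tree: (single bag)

No — vertex 3 appears in no bag.

A tree decomposition must satisfy three properties: every vertex lies in some bag; for every edge, both endpoints lie together in some bag; and for every vertex, the bags containing it form a connected subtree. Here vertex 3 appears in no bag, so the decomposition is invalid.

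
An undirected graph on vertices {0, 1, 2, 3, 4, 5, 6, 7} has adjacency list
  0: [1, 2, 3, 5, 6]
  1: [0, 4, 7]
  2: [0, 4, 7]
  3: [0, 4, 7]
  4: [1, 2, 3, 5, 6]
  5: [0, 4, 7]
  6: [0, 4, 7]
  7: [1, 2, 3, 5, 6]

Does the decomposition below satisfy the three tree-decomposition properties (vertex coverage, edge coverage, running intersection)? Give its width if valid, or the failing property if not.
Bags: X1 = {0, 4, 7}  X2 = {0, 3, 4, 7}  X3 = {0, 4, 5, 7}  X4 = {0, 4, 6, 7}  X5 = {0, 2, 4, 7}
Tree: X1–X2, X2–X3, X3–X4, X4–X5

No — vertex 1 appears in no bag.

A tree decomposition must satisfy three properties: every vertex lies in some bag; for every edge, both endpoints lie together in some bag; and for every vertex, the bags containing it form a connected subtree. Here vertex 1 appears in no bag, so the decomposition is invalid.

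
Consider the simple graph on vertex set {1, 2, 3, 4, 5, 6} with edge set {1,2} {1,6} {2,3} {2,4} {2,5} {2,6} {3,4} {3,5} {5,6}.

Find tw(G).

2

A width-2 tree decomposition is:
Bags: B1 = {2, 3, 5}  B2 = {2, 5, 6}  B3 = {1, 2, 6}  B4 = {2, 3, 4}
Tree: B1–B2, B2–B3, B1–B4
Each bag holds 3 vertices, so the decomposition has width 2, which upper-bounds the treewidth. For the lower bound, the 3 vertices {1, 2, 6} are pairwise adjacent, and any tree decomposition puts a clique entirely inside one bag — forcing width ≥ 2. Hence tw(G) = 2 exactly.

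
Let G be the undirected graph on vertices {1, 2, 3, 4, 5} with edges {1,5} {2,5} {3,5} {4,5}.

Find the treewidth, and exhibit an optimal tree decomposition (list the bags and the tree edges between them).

Every bag has size at most 2, so the width is 2 − 1 = 1 and tw(G) ≤ 1. Any graph with an edge has treewidth ≥ 1, and G has the edge 5–1. The upper and lower bounds meet at 1, so that is the treewidth.

Treewidth 1.
Bags: B1 = {1, 5}  B2 = {2, 5}  B3 = {4, 5}  B4 = {3, 5}
Tree: B1–B2, B1–B3, B3–B4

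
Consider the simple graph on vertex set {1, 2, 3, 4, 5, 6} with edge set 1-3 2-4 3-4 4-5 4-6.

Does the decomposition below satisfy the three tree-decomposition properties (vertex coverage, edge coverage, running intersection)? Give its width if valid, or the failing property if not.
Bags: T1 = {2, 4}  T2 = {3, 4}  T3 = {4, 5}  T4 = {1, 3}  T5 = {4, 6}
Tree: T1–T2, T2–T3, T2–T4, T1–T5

Yes; width 1.

Vertex coverage: the bags together contain {1, 2, 3, 4, 5, 6}, the full vertex set. Edge coverage: each edge of G has both endpoints in at least one bag. Running intersection: for every vertex, the bags containing it form a connected subtree. All three properties hold, so this is a valid tree decomposition of width max|bag| − 1 = 1, and hence tw(G) ≤ 1.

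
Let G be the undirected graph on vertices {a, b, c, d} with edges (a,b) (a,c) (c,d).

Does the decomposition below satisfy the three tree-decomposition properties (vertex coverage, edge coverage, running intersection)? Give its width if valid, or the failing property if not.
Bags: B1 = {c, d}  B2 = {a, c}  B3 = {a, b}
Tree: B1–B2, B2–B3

Every vertex of G appears in some bag (union = {a, b, c, d}); every edge is covered by a bag; and for each vertex v the set of bags containing v is connected in the bag tree. The decomposition is therefore valid. The largest bag has 2 vertices, so the width is 1.

Yes; width 1.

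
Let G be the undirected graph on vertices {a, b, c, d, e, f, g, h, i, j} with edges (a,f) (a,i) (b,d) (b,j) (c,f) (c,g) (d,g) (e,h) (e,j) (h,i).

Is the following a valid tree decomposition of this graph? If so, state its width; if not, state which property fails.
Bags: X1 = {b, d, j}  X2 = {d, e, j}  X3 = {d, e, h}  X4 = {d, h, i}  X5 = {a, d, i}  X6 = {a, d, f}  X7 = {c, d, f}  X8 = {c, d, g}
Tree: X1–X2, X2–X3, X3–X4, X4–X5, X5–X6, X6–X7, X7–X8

Every vertex of G appears in some bag (union = {a, b, c, d, e, f, g, h, i, j}); every edge is covered by a bag; and for each vertex v the set of bags containing v is connected in the bag tree. The decomposition is therefore valid. The largest bag has 3 vertices, so the width is 2.

Yes; width 2.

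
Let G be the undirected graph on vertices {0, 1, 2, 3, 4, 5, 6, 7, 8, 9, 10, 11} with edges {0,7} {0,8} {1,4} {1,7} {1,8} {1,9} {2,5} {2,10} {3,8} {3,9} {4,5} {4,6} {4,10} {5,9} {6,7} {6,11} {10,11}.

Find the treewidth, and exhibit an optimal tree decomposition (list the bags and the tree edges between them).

Every bag has size at most 4, so the width is 4 − 1 = 3 and tw(G) ≤ 3. For the lower bound: the 4 vertex sets {0,3,8}, {7}, {1}, {4,5,6,9} are disjoint, each induces a connected subgraph, and every pair is joined by at least one edge of G. Contracting each set to a single vertex therefore yields K_{4} as a minor, and since treewidth is minor-monotone, tw(G) ≥ tw(K_{4}) = 3. Combining the bounds, tw(G) = 3.

Treewidth 3.
One such decomposition:
Bags: B1 = {0, 3, 7, 8}  B2 = {1, 3, 7, 8}  B3 = {1, 3, 7, 9}  B4 = {1, 6, 7, 9}  B5 = {1, 4, 6, 9}  B6 = {4, 5, 6, 9}  B7 = {4, 5, 6, 11}  B8 = {4, 5, 10, 11}  B9 = {2, 5, 10, 11}
Tree: B1–B2, B2–B3, B3–B4, B4–B5, B5–B6, B6–B7, B7–B8, B8–B9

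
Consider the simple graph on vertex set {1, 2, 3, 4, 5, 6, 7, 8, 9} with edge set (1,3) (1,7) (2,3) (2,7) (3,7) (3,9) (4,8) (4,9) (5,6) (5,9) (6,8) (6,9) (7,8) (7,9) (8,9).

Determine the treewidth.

A width-2 tree decomposition is:
Bags: B1 = {7, 8, 9}  B2 = {3, 7, 9}  B3 = {2, 3, 7}  B4 = {4, 8, 9}  B5 = {6, 8, 9}  B6 = {1, 3, 7}  B7 = {5, 6, 9}
Tree: B1–B2, B2–B3, B1–B4, B1–B5, B2–B6, B5–B7
Every bag has size at most 3, so the width is 3 − 1 = 2 and tw(G) ≤ 2. Conversely, {1, 3, 7} is a clique of size 3, and the vertices of any clique must share a bag in every tree decomposition; so some bag has ≥ 3 vertices and tw(G) ≥ 2. Hence tw(G) = 2 exactly.

2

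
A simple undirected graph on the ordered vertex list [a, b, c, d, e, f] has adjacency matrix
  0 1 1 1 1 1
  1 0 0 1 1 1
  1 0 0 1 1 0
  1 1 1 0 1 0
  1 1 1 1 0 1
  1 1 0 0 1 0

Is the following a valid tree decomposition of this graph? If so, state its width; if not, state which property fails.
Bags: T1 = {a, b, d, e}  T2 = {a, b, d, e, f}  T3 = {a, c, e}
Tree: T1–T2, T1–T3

No — edge (d,c) lies in no bag.

A tree decomposition must satisfy three properties: every vertex lies in some bag; for every edge, both endpoints lie together in some bag; and for every vertex, the bags containing it form a connected subtree. Here edge (d,c) lies in no bag, so the decomposition is invalid.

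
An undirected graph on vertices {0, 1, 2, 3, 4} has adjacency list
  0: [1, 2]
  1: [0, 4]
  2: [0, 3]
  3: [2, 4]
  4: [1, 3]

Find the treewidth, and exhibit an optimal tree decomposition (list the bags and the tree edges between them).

Treewidth 2.
One optimal decomposition is:
Bags: B1 = {0, 1, 2}  B2 = {1, 2, 3}  B3 = {1, 3, 4}
Tree: B1–B2, B2–B3

Each bag holds 3 vertices, so the decomposition has width 2, which upper-bounds the treewidth. For the lower bound, G contains the cycle 1–0–2–3–4–1, so G is not a forest; only forests have treewidth ≤ 1, hence tw(G) ≥ 2. Combining the bounds, tw(G) = 2.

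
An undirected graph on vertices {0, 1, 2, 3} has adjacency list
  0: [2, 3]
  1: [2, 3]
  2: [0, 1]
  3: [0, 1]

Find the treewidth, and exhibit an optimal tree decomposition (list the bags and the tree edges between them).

Treewidth 2.
One such decomposition:
Bags: B1 = {0, 1, 2}  B2 = {0, 1, 3}
Tree: B1–B2

Every bag has size at most 3, so the width is 3 − 1 = 2 and tw(G) ≤ 2. Since 1–2–0–3–1 is a cycle in G, G is not acyclic. Forests are exactly the graphs of treewidth ≤ 1, so tw(G) ≥ 2. Therefore the treewidth is 2.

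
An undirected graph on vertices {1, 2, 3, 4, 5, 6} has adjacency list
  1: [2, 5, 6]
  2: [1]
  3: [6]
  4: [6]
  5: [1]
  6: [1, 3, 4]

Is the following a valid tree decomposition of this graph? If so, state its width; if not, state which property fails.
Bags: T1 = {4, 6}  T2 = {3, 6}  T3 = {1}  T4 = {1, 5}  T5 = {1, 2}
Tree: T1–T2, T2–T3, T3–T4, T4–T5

A tree decomposition must satisfy three properties: every vertex lies in some bag; for every edge, both endpoints lie together in some bag; and for every vertex, the bags containing it form a connected subtree. Here edge (6,1) lies in no bag, so the decomposition is invalid.

No — edge (6,1) lies in no bag.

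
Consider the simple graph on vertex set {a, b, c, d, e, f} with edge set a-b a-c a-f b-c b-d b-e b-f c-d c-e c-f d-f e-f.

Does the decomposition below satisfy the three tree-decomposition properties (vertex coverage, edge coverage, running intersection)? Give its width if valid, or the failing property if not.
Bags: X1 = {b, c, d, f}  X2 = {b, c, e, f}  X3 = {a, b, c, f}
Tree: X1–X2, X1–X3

Every vertex of G appears in some bag (union = {a, b, c, d, e, f}); every edge is covered by a bag; and for each vertex v the set of bags containing v is connected in the bag tree. The decomposition is therefore valid. The largest bag has 4 vertices, so the width is 3.

Yes; width 3.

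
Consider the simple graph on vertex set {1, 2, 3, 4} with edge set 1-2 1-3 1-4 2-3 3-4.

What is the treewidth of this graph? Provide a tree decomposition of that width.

Treewidth 2.
Bags: B1 = {1, 3, 4}  B2 = {1, 2, 3}
Tree: B1–B2

The largest bag has 3 vertices, giving width 2; this decomposition certifies tw(G) ≤ 2. Conversely, {1, 2, 3} is a clique of size 3, and the vertices of any clique must share a bag in every tree decomposition; so some bag has ≥ 3 vertices and tw(G) ≥ 2. Therefore the treewidth is 2.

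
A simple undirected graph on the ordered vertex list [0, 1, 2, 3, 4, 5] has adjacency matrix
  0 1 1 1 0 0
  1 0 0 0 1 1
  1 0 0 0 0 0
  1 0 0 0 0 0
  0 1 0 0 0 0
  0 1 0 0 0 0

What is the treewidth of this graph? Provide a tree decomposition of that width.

Treewidth 1.
Bags: B1 = {1, 4}  B2 = {0, 1}  B3 = {0, 2}  B4 = {1, 5}  B5 = {0, 3}
Tree: B1–B2, B2–B3, B1–B4, B2–B5

Each bag holds 2 vertices, so the decomposition has width 1, which upper-bounds the treewidth. Since G has at least one edge (e.g. 4–1), it is not an edgeless graph, so tw(G) ≥ 1. Combining the bounds, tw(G) = 1.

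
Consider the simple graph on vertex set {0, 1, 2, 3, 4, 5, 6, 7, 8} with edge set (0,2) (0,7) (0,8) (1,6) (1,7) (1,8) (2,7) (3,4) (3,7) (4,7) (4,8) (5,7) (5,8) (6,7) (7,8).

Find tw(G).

2

A width-2 tree decomposition is:
Bags: B1 = {5, 7, 8}  B2 = {4, 7, 8}  B3 = {3, 4, 7}  B4 = {0, 7, 8}  B5 = {1, 7, 8}  B6 = {1, 6, 7}  B7 = {0, 2, 7}
Tree: B1–B2, B2–B3, B2–B4, B4–B5, B5–B6, B4–B7
Every bag has size at most 3, so the width is 3 − 1 = 2 and tw(G) ≤ 2. Conversely, {0, 7, 8} is a clique of size 3, and the vertices of any clique must share a bag in every tree decomposition; so some bag has ≥ 3 vertices and tw(G) ≥ 2. Combining the bounds, tw(G) = 2.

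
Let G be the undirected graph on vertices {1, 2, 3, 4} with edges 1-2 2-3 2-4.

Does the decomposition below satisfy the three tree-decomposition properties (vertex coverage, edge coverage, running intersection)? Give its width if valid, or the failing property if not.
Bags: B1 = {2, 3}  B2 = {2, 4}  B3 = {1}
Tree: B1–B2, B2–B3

A tree decomposition must satisfy three properties: every vertex lies in some bag; for every edge, both endpoints lie together in some bag; and for every vertex, the bags containing it form a connected subtree. Here edge (2,1) lies in no bag, so the decomposition is invalid.

No — edge (2,1) lies in no bag.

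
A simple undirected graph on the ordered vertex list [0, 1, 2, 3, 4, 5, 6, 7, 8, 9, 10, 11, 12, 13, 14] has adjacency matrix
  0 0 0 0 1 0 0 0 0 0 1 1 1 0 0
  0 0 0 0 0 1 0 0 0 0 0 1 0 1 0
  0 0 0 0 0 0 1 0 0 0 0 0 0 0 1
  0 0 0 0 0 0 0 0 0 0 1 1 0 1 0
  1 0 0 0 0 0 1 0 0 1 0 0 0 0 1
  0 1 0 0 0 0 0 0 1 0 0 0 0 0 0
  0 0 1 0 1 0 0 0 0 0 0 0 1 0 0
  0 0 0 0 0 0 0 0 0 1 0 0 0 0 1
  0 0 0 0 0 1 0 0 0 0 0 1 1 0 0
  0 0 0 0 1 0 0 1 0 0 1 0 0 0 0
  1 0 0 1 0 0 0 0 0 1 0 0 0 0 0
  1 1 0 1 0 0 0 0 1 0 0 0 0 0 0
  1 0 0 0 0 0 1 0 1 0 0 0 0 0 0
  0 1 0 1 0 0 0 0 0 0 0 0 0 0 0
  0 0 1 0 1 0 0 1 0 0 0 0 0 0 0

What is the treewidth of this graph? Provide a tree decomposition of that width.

The largest bag has 4 vertices, giving width 3; this decomposition certifies tw(G) ≤ 3. For the lower bound: the 4 vertex sets {2,7,14}, {9}, {4}, {0,6,10,12} are disjoint, each induces a connected subgraph, and every pair is joined by at least one edge of G. Contracting each set to a single vertex therefore yields K_{4} as a minor, and since treewidth is minor-monotone, tw(G) ≥ tw(K_{4}) = 3. Hence tw(G) = 3 exactly.

Treewidth 3.
One such decomposition:
Bags: B1 = {2, 7, 9, 14}  B2 = {2, 4, 9, 14}  B3 = {2, 4, 6, 9}  B4 = {4, 6, 9, 10}  B5 = {0, 4, 6, 10}  B6 = {0, 6, 10, 12}  B7 = {0, 3, 10, 12}  B8 = {0, 3, 11, 12}  B9 = {3, 8, 11, 12}  B10 = {3, 8, 11, 13}  B11 = {1, 8, 11, 13}  B12 = {1, 5, 8, 13}
Tree: B1–B2, B2–B3, B3–B4, B4–B5, B5–B6, B6–B7, B7–B8, B8–B9, B9–B10, B10–B11, B11–B12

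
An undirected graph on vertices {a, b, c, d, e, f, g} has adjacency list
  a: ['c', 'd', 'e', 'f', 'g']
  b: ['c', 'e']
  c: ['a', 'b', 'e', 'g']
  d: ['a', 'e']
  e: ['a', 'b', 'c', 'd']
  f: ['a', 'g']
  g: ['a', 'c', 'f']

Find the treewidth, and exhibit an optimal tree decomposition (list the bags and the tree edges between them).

Every bag has size at most 3, so the width is 3 − 1 = 2 and tw(G) ≤ 2. For the lower bound, the 3 vertices {a, d, e} are pairwise adjacent, and any tree decomposition puts a clique entirely inside one bag — forcing width ≥ 2. Combining the bounds, tw(G) = 2.

Treewidth 2.
One such decomposition:
Bags: B1 = {a, f, g}  B2 = {a, c, g}  B3 = {a, c, e}  B4 = {a, d, e}  B5 = {b, c, e}
Tree: B1–B2, B2–B3, B3–B4, B3–B5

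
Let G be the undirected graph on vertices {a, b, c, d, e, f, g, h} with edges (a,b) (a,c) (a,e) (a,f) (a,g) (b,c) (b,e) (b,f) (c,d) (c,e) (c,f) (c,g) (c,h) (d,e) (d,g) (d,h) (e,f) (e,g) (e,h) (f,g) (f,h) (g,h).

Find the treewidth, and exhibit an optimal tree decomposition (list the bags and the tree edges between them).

Every bag has size at most 5, so the width is 5 − 1 = 4 and tw(G) ≤ 4. For the lower bound, the 5 vertices {c, d, e, g, h} are pairwise adjacent, and any tree decomposition puts a clique entirely inside one bag — forcing width ≥ 4. The upper and lower bounds meet at 4, so that is the treewidth.

Treewidth 4.
One optimal decomposition is:
Bags: B1 = {c, d, e, g, h}  B2 = {c, e, f, g, h}  B3 = {a, c, e, f, g}  B4 = {a, b, c, e, f}
Tree: B1–B2, B2–B3, B3–B4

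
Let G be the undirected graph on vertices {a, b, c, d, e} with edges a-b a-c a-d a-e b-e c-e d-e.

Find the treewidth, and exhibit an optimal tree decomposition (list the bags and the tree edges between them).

Each bag holds 3 vertices, so the decomposition has width 2, which upper-bounds the treewidth. Conversely, {a, d, e} is a clique of size 3, and the vertices of any clique must share a bag in every tree decomposition; so some bag has ≥ 3 vertices and tw(G) ≥ 2. The upper and lower bounds meet at 2, so that is the treewidth.

Treewidth 2.
Bags: B1 = {a, c, e}  B2 = {a, b, e}  B3 = {a, d, e}
Tree: B1–B2, B2–B3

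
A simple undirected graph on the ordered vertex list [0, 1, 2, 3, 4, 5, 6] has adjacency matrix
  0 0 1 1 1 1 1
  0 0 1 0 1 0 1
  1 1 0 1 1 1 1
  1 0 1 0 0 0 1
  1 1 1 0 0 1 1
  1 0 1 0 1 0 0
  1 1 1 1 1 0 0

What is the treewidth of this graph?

3

A width-3 tree decomposition is:
Bags: B1 = {0, 2, 4, 6}  B2 = {0, 2, 4, 5}  B3 = {1, 2, 4, 6}  B4 = {0, 2, 3, 6}
Tree: B1–B2, B1–B3, B1–B4
Each bag holds 4 vertices, so the decomposition has width 3, which upper-bounds the treewidth. Conversely, {0, 2, 3, 6} is a clique of size 4, and the vertices of any clique must share a bag in every tree decomposition; so some bag has ≥ 4 vertices and tw(G) ≥ 3. The upper and lower bounds meet at 3, so that is the treewidth.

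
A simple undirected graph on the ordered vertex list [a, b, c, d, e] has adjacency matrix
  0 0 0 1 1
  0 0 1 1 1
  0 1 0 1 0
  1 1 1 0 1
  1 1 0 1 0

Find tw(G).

A width-2 tree decomposition is:
Bags: B1 = {b, d, e}  B2 = {b, c, d}  B3 = {a, d, e}
Tree: B1–B2, B1–B3
Every bag has size at most 3, so the width is 3 − 1 = 2 and tw(G) ≤ 2. Conversely, {a, d, e} is a clique of size 3, and the vertices of any clique must share a bag in every tree decomposition; so some bag has ≥ 3 vertices and tw(G) ≥ 2. Hence tw(G) = 2 exactly.

2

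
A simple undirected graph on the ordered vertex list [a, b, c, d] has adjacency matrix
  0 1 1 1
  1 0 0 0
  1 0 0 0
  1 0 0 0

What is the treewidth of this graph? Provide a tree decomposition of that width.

Every bag has size at most 2, so the width is 2 − 1 = 1 and tw(G) ≤ 1. G has an edge, so its treewidth is at least 1. Therefore the treewidth is 1.

Treewidth 1.
Bags: B1 = {a, d}  B2 = {a, b}  B3 = {a, c}
Tree: B1–B2, B1–B3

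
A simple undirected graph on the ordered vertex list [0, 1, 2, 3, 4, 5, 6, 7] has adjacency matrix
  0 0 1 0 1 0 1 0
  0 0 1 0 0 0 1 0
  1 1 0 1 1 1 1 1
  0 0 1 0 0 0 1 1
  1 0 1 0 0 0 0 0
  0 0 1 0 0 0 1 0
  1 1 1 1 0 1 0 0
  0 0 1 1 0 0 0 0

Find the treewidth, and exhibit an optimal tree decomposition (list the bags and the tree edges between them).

Treewidth 2.
Bags: B1 = {0, 2, 6}  B2 = {0, 2, 4}  B3 = {2, 3, 6}  B4 = {2, 3, 7}  B5 = {1, 2, 6}  B6 = {2, 5, 6}
Tree: B1–B2, B1–B3, B3–B4, B1–B5, B1–B6

Each bag holds 3 vertices, so the decomposition has width 2, which upper-bounds the treewidth. For the lower bound, the 3 vertices {0, 2, 4} are pairwise adjacent, and any tree decomposition puts a clique entirely inside one bag — forcing width ≥ 2. Therefore the treewidth is 2.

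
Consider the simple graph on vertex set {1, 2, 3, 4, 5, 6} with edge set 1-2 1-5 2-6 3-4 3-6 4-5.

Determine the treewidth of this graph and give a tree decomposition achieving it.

Treewidth 2.
One optimal decomposition is:
Bags: B1 = {2, 3, 6}  B2 = {2, 3, 4}  B3 = {2, 4, 5}  B4 = {1, 2, 5}
Tree: B1–B2, B2–B3, B3–B4

Each bag holds 3 vertices, so the decomposition has width 2, which upper-bounds the treewidth. The edges 2–6–3–4–5–1–2 form a cycle, so G is not a tree and its treewidth is at least 2. Therefore the treewidth is 2.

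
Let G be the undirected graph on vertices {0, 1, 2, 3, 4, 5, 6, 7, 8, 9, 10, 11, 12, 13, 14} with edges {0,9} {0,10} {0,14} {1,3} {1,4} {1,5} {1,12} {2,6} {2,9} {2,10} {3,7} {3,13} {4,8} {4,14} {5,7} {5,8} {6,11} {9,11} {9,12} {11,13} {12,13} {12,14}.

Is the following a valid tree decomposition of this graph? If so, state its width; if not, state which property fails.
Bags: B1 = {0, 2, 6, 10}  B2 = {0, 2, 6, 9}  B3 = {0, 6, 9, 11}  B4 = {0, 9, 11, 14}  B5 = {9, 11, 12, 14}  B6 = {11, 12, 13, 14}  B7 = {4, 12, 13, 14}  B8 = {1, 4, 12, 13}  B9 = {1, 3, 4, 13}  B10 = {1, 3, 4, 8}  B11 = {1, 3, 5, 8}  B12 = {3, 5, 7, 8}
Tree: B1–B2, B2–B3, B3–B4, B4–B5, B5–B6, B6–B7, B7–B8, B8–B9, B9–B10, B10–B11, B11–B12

Every vertex of G appears in some bag (union = {0, 1, 2, 3, 4, 5, 6, 7, 8, 9, 10, 11, 12, 13, 14}); every edge is covered by a bag; and for each vertex v the set of bags containing v is connected in the bag tree. The decomposition is therefore valid. The largest bag has 4 vertices, so the width is 3.

Yes; width 3.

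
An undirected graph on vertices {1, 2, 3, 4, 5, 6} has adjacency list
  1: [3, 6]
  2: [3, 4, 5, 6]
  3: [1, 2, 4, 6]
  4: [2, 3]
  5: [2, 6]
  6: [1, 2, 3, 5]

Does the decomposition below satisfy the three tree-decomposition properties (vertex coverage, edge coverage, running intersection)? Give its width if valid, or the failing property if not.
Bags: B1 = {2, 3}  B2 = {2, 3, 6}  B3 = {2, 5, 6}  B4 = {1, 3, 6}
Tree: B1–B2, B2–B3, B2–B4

A tree decomposition must satisfy three properties: every vertex lies in some bag; for every edge, both endpoints lie together in some bag; and for every vertex, the bags containing it form a connected subtree. Here vertex 4 appears in no bag, so the decomposition is invalid.

No — vertex 4 appears in no bag.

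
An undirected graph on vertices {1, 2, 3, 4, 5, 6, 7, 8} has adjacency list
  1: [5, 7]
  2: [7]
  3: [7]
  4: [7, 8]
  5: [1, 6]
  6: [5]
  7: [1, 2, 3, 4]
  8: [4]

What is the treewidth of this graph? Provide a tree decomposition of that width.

Each bag holds 2 vertices, so the decomposition has width 1, which upper-bounds the treewidth. Since G has at least one edge (e.g. 7–3), it is not an edgeless graph, so tw(G) ≥ 1. Combining the bounds, tw(G) = 1.

Treewidth 1.
One such decomposition:
Bags: B1 = {3, 7}  B2 = {1, 7}  B3 = {1, 5}  B4 = {2, 7}  B5 = {4, 7}  B6 = {4, 8}  B7 = {5, 6}
Tree: B1–B2, B2–B3, B1–B4, B4–B5, B5–B6, B3–B7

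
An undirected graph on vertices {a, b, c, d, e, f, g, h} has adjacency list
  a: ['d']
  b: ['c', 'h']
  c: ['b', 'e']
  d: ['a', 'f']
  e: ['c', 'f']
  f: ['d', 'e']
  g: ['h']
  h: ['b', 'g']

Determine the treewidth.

1

A width-1 tree decomposition is:
Bags: B1 = {g, h}  B2 = {b, h}  B3 = {b, c}  B4 = {c, e}  B5 = {e, f}  B6 = {d, f}  B7 = {a, d}
Tree: B1–B2, B2–B3, B3–B4, B4–B5, B5–B6, B6–B7
Each bag holds 2 vertices, so the decomposition has width 1, which upper-bounds the treewidth. Any graph with an edge has treewidth ≥ 1, and G has the edge g–h. The upper and lower bounds meet at 1, so that is the treewidth.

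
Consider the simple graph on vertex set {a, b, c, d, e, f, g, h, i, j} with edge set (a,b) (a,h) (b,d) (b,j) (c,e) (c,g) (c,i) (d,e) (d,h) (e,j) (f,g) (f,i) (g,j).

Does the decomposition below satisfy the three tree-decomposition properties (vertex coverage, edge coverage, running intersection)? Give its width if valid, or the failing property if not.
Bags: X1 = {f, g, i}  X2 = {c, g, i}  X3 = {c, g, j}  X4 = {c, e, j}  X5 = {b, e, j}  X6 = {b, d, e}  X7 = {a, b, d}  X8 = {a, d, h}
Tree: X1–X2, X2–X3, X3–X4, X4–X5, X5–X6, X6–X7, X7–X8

Checking the three conditions: (i) the bags cover all of {a, b, c, d, e, f, g, h, i, j}; (ii) for each edge, some bag contains both endpoints; (iii) the bags containing any fixed vertex form a subtree. All hold, so the decomposition is valid with width 3 − 1 = 2.

Yes; width 2.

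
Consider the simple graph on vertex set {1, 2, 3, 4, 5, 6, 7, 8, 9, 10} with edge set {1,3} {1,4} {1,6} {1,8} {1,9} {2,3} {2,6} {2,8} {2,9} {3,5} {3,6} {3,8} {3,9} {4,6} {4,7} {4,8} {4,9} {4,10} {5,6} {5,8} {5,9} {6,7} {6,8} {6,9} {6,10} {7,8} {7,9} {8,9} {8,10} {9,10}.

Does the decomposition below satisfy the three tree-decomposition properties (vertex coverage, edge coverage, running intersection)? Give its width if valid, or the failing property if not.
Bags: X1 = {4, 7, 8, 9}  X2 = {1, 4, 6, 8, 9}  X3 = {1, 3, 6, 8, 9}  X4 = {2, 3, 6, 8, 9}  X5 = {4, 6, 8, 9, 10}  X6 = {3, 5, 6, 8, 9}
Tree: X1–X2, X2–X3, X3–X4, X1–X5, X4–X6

No — edge (6,7) lies in no bag.

A tree decomposition must satisfy three properties: every vertex lies in some bag; for every edge, both endpoints lie together in some bag; and for every vertex, the bags containing it form a connected subtree. Here edge (6,7) lies in no bag, so the decomposition is invalid.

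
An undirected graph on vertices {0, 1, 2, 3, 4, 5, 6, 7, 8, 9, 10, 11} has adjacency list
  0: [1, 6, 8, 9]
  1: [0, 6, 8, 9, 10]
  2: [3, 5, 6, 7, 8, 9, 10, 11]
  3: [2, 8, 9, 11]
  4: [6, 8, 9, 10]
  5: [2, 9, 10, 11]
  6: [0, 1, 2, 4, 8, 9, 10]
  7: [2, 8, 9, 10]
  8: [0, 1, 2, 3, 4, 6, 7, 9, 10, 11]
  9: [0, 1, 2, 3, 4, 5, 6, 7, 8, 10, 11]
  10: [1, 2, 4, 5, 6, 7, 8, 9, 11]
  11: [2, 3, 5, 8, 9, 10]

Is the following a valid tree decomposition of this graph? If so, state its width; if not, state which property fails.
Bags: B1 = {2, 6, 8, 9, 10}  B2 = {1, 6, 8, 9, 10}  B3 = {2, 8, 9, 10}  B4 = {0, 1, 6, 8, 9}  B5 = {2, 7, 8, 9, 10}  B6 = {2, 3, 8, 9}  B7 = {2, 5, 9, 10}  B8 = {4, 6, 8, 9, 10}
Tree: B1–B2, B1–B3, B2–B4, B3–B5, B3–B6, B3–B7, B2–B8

A tree decomposition must satisfy three properties: every vertex lies in some bag; for every edge, both endpoints lie together in some bag; and for every vertex, the bags containing it form a connected subtree. Here vertex 11 appears in no bag, so the decomposition is invalid.

No — vertex 11 appears in no bag.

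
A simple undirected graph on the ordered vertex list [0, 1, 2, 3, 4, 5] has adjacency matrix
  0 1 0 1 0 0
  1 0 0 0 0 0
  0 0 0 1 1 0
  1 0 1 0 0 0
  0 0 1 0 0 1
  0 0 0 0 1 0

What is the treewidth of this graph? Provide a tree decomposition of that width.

Every bag has size at most 2, so the width is 2 − 1 = 1 and tw(G) ≤ 1. G has an edge, so its treewidth is at least 1. Therefore the treewidth is 1.

Treewidth 1.
One such decomposition:
Bags: B1 = {0, 1}  B2 = {0, 3}  B3 = {2, 3}  B4 = {2, 4}  B5 = {4, 5}
Tree: B1–B2, B2–B3, B3–B4, B4–B5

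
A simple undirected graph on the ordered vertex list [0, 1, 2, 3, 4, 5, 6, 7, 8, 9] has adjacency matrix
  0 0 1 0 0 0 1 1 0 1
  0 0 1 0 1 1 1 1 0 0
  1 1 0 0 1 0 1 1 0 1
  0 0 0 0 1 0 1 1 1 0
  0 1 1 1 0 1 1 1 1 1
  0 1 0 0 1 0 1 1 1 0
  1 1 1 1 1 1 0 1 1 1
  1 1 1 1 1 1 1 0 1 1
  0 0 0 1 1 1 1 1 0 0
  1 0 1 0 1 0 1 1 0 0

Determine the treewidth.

A width-4 tree decomposition is:
Bags: B1 = {1, 4, 5, 6, 7}  B2 = {1, 2, 4, 6, 7}  B3 = {2, 4, 6, 7, 9}  B4 = {4, 5, 6, 7, 8}  B5 = {0, 2, 6, 7, 9}  B6 = {3, 4, 6, 7, 8}
Tree: B1–B2, B2–B3, B1–B4, B3–B5, B4–B6
The largest bag has 5 vertices, giving width 4; this decomposition certifies tw(G) ≤ 4. For the lower bound, the 5 vertices {0, 2, 6, 7, 9} are pairwise adjacent, and any tree decomposition puts a clique entirely inside one bag — forcing width ≥ 4. The upper and lower bounds meet at 4, so that is the treewidth.

4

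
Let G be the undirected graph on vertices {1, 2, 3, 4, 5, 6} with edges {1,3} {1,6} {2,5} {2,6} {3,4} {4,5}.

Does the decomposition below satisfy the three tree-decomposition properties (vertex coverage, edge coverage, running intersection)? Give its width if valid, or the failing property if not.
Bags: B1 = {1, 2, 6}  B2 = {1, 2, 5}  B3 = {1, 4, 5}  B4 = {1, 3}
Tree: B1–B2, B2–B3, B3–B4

A tree decomposition must satisfy three properties: every vertex lies in some bag; for every edge, both endpoints lie together in some bag; and for every vertex, the bags containing it form a connected subtree. Here edge (4,3) lies in no bag, so the decomposition is invalid.

No — edge (4,3) lies in no bag.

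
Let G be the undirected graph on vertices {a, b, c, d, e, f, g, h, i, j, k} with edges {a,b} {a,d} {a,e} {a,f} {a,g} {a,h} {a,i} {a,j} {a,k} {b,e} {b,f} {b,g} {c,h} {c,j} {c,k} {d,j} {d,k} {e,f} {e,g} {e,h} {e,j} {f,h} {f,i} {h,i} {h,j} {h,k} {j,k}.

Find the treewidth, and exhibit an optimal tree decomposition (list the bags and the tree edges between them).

Treewidth 3.
Bags: B1 = {a, e, h, j}  B2 = {a, e, f, h}  B3 = {a, h, j, k}  B4 = {a, f, h, i}  B5 = {a, b, e, f}  B6 = {c, h, j, k}  B7 = {a, d, j, k}  B8 = {a, b, e, g}
Tree: B1–B2, B1–B3, B2–B4, B2–B5, B3–B6, B3–B7, B5–B8

Each bag holds 4 vertices, so the decomposition has width 3, which upper-bounds the treewidth. Conversely, {c, h, j, k} is a clique of size 4, and the vertices of any clique must share a bag in every tree decomposition; so some bag has ≥ 4 vertices and tw(G) ≥ 3. The upper and lower bounds meet at 3, so that is the treewidth.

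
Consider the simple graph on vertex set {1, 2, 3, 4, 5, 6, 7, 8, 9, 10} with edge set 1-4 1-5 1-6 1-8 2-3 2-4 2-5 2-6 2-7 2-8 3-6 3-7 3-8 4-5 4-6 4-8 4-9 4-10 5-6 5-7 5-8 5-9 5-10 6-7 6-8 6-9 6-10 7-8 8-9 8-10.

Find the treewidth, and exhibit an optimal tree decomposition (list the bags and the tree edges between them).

Every bag has size at most 5, so the width is 5 − 1 = 4 and tw(G) ≤ 4. For the lower bound, the 5 vertices {2, 3, 6, 7, 8} are pairwise adjacent, and any tree decomposition puts a clique entirely inside one bag — forcing width ≥ 4. The upper and lower bounds meet at 4, so that is the treewidth.

Treewidth 4.
One such decomposition:
Bags: B1 = {2, 5, 6, 7, 8}  B2 = {2, 4, 5, 6, 8}  B3 = {2, 3, 6, 7, 8}  B4 = {4, 5, 6, 8, 10}  B5 = {1, 4, 5, 6, 8}  B6 = {4, 5, 6, 8, 9}
Tree: B1–B2, B1–B3, B2–B4, B2–B5, B5–B6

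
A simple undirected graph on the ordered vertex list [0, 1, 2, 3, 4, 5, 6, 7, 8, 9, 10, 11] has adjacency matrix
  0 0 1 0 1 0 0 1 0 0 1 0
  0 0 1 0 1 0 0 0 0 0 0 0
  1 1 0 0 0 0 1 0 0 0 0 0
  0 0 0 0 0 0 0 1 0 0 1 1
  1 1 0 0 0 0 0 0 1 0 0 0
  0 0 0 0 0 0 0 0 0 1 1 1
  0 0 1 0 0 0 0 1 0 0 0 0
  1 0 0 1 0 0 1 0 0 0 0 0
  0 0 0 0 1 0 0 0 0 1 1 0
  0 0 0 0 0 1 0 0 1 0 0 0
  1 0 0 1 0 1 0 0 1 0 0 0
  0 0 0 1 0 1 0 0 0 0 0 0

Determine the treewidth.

A width-3 tree decomposition is:
Bags: B1 = {3, 5, 9, 11}  B2 = {3, 5, 9, 10}  B3 = {3, 8, 9, 10}  B4 = {3, 7, 8, 10}  B5 = {0, 7, 8, 10}  B6 = {0, 4, 7, 8}  B7 = {0, 4, 6, 7}  B8 = {0, 2, 4, 6}  B9 = {1, 2, 4, 6}
Tree: B1–B2, B2–B3, B3–B4, B4–B5, B5–B6, B6–B7, B7–B8, B8–B9
The largest bag has 4 vertices, giving width 3; this decomposition certifies tw(G) ≤ 3. For the lower bound: the 4 vertex sets {5,9,11}, {3}, {10}, {0,4,7,8} are disjoint, each induces a connected subgraph, and every pair is joined by at least one edge of G. Contracting each set to a single vertex therefore yields K_{4} as a minor, and since treewidth is minor-monotone, tw(G) ≥ tw(K_{4}) = 3. Therefore the treewidth is 3.

3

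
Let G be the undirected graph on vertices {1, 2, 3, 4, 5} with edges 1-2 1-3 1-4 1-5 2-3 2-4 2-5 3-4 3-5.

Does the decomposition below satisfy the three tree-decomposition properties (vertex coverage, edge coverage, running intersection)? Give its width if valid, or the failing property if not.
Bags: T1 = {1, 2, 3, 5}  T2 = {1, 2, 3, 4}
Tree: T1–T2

Vertex coverage: the bags together contain {1, 2, 3, 4, 5}, the full vertex set. Edge coverage: each edge of G has both endpoints in at least one bag. Running intersection: for every vertex, the bags containing it form a connected subtree. All three properties hold, so this is a valid tree decomposition of width max|bag| − 1 = 3, and hence tw(G) ≤ 3.

Yes; width 3.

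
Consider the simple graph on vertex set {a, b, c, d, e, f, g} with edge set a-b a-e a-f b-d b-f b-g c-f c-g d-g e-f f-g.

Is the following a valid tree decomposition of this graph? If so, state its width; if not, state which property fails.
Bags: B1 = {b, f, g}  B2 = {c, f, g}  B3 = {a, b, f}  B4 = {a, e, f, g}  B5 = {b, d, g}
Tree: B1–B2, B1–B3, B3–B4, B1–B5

No — bags containing vertex g are not connected in the tree.

A tree decomposition must satisfy three properties: every vertex lies in some bag; for every edge, both endpoints lie together in some bag; and for every vertex, the bags containing it form a connected subtree. Here bags containing vertex g are not connected in the tree, so the decomposition is invalid.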